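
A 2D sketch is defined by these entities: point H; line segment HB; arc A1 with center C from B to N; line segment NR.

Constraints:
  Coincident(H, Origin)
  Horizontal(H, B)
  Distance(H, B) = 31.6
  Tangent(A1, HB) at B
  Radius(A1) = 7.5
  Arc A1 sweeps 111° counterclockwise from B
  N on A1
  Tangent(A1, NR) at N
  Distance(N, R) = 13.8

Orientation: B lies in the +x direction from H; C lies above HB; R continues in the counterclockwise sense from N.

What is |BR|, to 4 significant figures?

23.16

H is at the origin; H and B share the same y with |HB| = 31.6 and B on the +x side, so B = (31.60, 0.000). Since A1 is tangent to HB there, CB ⟂ HB, so C = B + (0, 7.5) = (31.60, 7.500). On A1, B sits at bearing -90° from C; a 111° counterclockwise sweep puts N at bearing 21°, so N = C + 7.5·(cos 21°, sin 21°) = (38.60, 10.19). Tangency of A1 to NR means the radius CN is perpendicular to NR, so NR runs along (−sin 21°, cos 21°); with |NR| = 13.8, R = (33.66, 23.07). Then |BR| = |R − B| = 23.16.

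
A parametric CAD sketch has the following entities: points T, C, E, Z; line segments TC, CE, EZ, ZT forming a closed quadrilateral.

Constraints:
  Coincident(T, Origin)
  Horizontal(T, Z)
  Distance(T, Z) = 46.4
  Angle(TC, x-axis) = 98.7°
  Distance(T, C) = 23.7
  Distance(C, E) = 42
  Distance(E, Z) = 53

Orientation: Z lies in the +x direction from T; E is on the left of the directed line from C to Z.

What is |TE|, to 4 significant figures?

57.79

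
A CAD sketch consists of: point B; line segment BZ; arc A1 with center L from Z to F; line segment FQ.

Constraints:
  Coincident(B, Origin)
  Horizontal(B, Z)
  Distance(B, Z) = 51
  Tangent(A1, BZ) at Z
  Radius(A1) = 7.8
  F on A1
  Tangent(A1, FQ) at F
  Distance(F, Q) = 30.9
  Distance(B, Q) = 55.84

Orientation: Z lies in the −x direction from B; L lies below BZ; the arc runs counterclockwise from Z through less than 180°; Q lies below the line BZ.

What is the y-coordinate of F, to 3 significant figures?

-12.0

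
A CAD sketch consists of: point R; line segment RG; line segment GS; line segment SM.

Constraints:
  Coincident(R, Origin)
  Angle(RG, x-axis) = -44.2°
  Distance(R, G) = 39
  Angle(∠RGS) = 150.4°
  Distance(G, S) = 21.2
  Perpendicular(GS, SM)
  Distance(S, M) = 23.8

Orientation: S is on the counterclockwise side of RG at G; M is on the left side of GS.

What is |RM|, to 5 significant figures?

55.297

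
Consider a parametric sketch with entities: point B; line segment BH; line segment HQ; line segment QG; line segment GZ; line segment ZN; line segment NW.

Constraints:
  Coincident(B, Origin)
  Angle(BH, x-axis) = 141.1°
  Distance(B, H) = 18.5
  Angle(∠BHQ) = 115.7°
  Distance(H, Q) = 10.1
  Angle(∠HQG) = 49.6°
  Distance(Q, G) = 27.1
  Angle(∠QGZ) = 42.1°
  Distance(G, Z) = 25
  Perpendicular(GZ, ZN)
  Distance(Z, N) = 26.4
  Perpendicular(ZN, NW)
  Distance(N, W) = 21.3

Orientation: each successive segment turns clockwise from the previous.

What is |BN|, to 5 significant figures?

34.090

∠QGZ = 42.1° gives GZ at 168.50° from the x-axis; with |GZ| = 25.0, Z = (-20.508, 4.6220). The perpendicularity gives ZN at right angles to GZ, so ZN runs at 78.500°; with |ZN| = 26.4, N = (-15.244, 30.492). Then |BN| = |N − B| = 34.090.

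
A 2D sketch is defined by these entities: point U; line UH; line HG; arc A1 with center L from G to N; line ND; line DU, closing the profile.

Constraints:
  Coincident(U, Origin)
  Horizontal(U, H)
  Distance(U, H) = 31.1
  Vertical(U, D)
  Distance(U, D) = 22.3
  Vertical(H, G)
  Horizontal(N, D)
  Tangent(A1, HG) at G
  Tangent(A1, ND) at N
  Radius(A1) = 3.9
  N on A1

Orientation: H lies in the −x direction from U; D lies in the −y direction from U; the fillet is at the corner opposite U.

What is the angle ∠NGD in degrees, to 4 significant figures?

37.85°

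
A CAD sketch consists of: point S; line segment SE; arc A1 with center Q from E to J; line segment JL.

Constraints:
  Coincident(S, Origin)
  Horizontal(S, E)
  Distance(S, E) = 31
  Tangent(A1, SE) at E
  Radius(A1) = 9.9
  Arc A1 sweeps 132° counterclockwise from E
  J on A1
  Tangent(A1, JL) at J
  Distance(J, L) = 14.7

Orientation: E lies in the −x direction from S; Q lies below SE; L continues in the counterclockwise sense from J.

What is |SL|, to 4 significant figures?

39.58

S is at the origin; SE is horizontal with |SE| = 31.0 and E on the −x side, so E = (-31.00, 0.000). The tangent condition forces QE to be normal to SE, so Q = E + (0, -9.9) = (-31.00, -9.900). On A1, E sits at bearing 90° from Q; a 132° counterclockwise sweep puts J at bearing 222°, so J = Q + 9.9·(cos 222°, sin 222°) = (-38.36, -16.52). A1 meets JL tangentially, so QJ is at right angles to JL, so JL runs along (−sin 222°, cos 222°); with |JL| = 14.7, L = (-28.52, -27.45). Then |SL| = |L − S| = 39.58.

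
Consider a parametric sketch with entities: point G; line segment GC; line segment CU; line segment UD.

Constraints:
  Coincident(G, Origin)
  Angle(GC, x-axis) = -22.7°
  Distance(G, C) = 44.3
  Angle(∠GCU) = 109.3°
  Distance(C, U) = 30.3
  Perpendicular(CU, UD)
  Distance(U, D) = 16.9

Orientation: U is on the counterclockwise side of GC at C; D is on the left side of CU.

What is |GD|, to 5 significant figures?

51.384

G is at the origin; GC runs at -22.7° with length 44.3, so C = 44.3·(cos -22.7°, sin -22.7°) = (40.868, -17.096). ∠GCU = 109.3°, so CU runs at -22.7° + (180° − 109.3°) = 48.000° from the x-axis; with |CU| = 30.3, U = C + 30.3·(cos 48.000°, sin 48.000°) = (61.143, 5.4217). CU ⟂ UD; with |UD| = 16.9 on the left of CU, D = U + 16.9·(-0.74314, 0.66913) = (48.584, 16.730). Then |GD| = |D − G| = 51.384.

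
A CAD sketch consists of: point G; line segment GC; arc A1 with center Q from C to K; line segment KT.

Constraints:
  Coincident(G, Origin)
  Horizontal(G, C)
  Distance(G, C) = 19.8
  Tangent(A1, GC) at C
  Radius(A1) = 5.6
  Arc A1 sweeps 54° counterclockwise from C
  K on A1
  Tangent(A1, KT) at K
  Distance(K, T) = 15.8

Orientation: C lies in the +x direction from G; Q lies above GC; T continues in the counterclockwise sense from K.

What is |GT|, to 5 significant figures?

36.849

G is at the origin; GC is horizontal with |GC| = 19.8 and C on the +x side, so C = (19.800, 0.0000). Tangency of A1 to GC means the radius QC is perpendicular to GC, so Q = C + (0, 5.6) = (19.800, 5.6000). On A1, C sits at bearing -90° from Q; a 54° counterclockwise sweep puts K at bearing -36°, so K = Q + 5.6·(cos -36°, sin -36°) = (24.330, 2.3084). Tangency of A1 to KT means the radius QK is perpendicular to KT, so KT runs along (−sin -36°, cos -36°); with |KT| = 15.8, T = (33.618, 15.091). Then |GT| = |T − G| = 36.849.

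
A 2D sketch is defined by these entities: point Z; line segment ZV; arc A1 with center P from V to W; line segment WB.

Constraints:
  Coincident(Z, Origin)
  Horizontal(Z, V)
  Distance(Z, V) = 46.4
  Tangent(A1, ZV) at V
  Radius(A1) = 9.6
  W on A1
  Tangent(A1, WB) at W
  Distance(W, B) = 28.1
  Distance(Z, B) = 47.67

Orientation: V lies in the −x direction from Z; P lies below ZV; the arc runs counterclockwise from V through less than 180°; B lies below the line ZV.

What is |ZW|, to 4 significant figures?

55.39

Checks: |PW| = 9.600 ✓; ∠(PW, WB) = 90.00° ✓; |WB| = 28.10 ✓; |ZB| = 47.67 ✓.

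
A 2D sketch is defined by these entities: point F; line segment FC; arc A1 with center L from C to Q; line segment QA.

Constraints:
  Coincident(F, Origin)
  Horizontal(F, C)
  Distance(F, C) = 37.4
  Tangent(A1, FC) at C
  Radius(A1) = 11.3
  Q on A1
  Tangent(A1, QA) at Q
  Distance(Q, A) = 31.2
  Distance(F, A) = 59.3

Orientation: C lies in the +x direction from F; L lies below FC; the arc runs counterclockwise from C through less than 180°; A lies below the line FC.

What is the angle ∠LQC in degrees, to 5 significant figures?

33.427°

F is at the origin; FC is horizontal with |FC| = 37.4 and C on the +x side, so C = (37.400, 0.0000). Since A1 is tangent to FC there, LC ⟂ FC, so L = C + (0, -11.3) = (37.400, -11.300). Since LQ ⟂ QA (tangency), |LA| = √(11.3² + 31.2²) = 33.183 regardless of where Q sits on A1. So A lies on both circle(F, 59.3) and circle(L, 33.183); the below-FC intersection is A = (39.274, -44.430). Q is the foot of the tangent from A: Q = (27.010, -15.742).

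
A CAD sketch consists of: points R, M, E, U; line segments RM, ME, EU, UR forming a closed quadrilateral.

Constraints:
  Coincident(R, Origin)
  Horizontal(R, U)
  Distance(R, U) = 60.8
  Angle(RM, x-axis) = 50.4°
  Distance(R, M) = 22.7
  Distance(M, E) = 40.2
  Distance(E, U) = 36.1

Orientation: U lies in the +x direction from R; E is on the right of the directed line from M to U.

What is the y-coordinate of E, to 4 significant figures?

-19.43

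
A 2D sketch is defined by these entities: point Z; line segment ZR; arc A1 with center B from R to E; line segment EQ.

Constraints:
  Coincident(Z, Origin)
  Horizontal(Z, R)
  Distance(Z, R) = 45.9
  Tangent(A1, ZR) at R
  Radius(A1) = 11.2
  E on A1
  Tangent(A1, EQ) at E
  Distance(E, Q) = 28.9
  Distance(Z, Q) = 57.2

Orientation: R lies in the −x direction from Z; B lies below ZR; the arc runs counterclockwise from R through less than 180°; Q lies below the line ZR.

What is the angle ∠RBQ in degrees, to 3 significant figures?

168°

Checks: |BE| = 11.20 ✓; ∠(BE, EQ) = 90.00° ✓; |EQ| = 28.90 ✓; |ZQ| = 57.20 ✓.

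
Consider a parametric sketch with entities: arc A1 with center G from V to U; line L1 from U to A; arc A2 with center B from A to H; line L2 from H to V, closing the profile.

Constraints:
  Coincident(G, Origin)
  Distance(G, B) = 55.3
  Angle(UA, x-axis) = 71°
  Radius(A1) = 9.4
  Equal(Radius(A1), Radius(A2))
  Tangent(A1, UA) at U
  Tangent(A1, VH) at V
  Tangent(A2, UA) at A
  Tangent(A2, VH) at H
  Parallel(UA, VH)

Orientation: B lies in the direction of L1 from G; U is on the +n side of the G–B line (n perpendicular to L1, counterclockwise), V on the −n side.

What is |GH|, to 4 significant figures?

56.09

The slot axis is L1's direction at 71.0°, so u = (cos 71.0°, sin 71.0°) = (0.3256, 0.9455) and n = (−sin 71.0°, cos 71.0°) = (-0.9455, 0.3256). G is at the origin and B lies 55.3 along u from G, so B = 55.3·u = (18.00, 52.29). Tangency of A1 to both parallel lines with radius 9.4 puts U and V at G ± 9.4·n: U = (-8.888, 3.060), V = (8.888, -3.060). Equal radii place A and H the same way about B: A = B + 9.4·n = (9.116, 55.35), H = B − 9.4·n = (26.89, 49.23). Then |GH| = |H − G| = 56.09.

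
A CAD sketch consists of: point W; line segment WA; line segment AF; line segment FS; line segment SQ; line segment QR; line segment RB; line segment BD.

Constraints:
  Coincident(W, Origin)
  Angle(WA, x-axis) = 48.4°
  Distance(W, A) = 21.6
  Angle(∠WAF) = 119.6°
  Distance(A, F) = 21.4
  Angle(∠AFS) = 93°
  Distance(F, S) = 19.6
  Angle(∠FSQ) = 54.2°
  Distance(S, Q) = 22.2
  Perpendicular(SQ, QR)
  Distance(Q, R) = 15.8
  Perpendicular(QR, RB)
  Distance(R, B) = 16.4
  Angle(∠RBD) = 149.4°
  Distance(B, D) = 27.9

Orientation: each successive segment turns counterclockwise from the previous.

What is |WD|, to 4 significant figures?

50.14

QR is perpendicular to RB, so RB runs at 141.6°; with |RB| = 16.4, B = (2.944, 39.85). ∠RBD = 149.4° gives BD at 172.2° from the x-axis; with |BD| = 27.9, D = (-24.70, 43.64). Then |WD| = |D − W| = 50.14.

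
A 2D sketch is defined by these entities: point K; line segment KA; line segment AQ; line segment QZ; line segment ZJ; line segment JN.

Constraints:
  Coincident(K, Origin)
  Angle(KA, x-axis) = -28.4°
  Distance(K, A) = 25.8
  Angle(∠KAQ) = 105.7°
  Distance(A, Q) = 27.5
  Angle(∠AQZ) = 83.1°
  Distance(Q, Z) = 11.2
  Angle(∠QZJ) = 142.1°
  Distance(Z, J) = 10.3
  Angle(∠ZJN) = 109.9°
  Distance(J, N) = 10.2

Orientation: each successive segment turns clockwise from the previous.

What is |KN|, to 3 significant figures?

19.8

K is at the origin; KA runs at -28.4° with length 25.8, so A = (22.7, -12.3). ∠KAQ = 105.7° gives AQ at -103° from the x-axis; with |AQ| = 27.5, Q = (16.6, -39.1). ∠AQZ = 83.1° gives QZ at 160° from the x-axis; with |QZ| = 11.2, Z = (6.10, -35.3). ∠QZJ = 142.1° gives ZJ at 122° from the x-axis; with |ZJ| = 10.3, J = (0.564, -26.7). ∠ZJN = 109.9° gives JN at 52.4° from the x-axis; with |JN| = 10.2, N = (6.79, -18.6). Then |KN| = |N − K| = 19.8.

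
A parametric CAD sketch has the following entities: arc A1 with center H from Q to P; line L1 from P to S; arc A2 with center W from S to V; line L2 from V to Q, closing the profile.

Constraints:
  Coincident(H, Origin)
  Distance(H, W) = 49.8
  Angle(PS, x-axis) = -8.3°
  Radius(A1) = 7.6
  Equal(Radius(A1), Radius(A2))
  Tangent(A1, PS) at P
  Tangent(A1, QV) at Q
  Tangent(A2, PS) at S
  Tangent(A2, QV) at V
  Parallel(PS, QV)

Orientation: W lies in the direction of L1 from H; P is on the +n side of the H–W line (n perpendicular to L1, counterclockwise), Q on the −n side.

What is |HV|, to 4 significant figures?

50.38

The slot axis is L1's direction at -8.3°, so u = (cos -8.3°, sin -8.3°) = (0.9895, -0.1444) and n = (−sin -8.3°, cos -8.3°) = (0.1444, 0.9895). H is at the origin and W lies 49.8 along u from H, so W = 49.8·u = (49.28, -7.189). Tangency of A1 to both parallel lines with radius 7.6 puts P and Q at H ± 7.6·n: P = (1.097, 7.520), Q = (-1.097, -7.520). Equal radii place S and V the same way about W: S = W + 7.6·n = (50.38, 0.3315), V = W − 7.6·n = (48.18, -14.71). Then |HV| = |V − H| = 50.38.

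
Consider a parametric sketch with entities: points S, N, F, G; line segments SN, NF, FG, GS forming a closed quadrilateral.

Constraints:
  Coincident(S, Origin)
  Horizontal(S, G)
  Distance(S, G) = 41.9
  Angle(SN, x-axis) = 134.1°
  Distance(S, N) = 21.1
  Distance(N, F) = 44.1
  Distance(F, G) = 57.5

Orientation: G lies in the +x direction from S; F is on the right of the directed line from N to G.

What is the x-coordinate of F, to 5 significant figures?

-8.0692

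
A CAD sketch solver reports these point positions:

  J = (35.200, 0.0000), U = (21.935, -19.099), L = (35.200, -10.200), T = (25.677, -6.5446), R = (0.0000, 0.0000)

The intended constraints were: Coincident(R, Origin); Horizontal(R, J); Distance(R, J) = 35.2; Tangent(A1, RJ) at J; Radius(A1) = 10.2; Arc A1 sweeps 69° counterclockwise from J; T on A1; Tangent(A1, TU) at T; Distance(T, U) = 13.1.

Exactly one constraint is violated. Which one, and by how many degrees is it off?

Tangent(A1, TU) at T — off by 4.40°.

R = (0.00, 0.00) ✓; R.y = 0.00, J.y = 0.00 ✓; |RJ| = 35.20 ✓; ∠(LJ, JR) = 90.00° ✓; |LJ| = 10.20 ✓; bearing(L→T) − bearing(L→J) = 69.00° ✓; |LT| = 10.20 ✓; ∠(LT, TU) = 85.60° ✗; |TU| = 13.10 ✓.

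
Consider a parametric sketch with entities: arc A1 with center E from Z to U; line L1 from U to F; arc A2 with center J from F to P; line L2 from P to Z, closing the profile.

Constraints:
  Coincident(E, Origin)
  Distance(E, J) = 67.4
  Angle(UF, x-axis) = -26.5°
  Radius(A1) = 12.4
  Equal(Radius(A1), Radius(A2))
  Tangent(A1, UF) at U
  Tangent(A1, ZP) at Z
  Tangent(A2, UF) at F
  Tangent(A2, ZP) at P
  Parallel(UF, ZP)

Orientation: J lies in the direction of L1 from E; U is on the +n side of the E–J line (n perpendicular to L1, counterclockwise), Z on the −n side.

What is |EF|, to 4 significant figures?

68.53

The slot axis is L1's direction at -26.5°, so u = (cos -26.5°, sin -26.5°) = (0.8949, -0.4462) and n = (−sin -26.5°, cos -26.5°) = (0.4462, 0.8949). E is at the origin and J lies 67.4 along u from E, so J = 67.4·u = (60.32, -30.07). Tangency of A1 to both parallel lines with radius 12.4 puts U and Z at E ± 12.4·n: U = (5.533, 11.10), Z = (-5.533, -11.10). Equal radii place F and P the same way about J: F = J + 12.4·n = (65.85, -18.98), P = J − 12.4·n = (54.79, -41.17). Then |EF| = |F − E| = 68.53.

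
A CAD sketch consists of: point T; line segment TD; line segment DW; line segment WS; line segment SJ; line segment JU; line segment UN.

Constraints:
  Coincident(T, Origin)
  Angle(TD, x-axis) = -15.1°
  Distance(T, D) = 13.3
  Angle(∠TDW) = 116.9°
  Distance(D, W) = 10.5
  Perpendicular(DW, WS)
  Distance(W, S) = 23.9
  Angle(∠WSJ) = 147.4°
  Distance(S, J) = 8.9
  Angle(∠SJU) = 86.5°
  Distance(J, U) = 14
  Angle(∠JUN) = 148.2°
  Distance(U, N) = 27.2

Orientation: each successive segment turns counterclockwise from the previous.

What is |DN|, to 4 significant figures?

15.97

∠SJU = 86.5° gives JU at -95.90° from the x-axis; with |JU| = 14.0, U = (-8.114, 7.858). ∠JUN = 148.2° gives UN at -64.10° from the x-axis; with |UN| = 27.2, N = (3.767, -16.61). Then |DN| = |N − D| = 15.97.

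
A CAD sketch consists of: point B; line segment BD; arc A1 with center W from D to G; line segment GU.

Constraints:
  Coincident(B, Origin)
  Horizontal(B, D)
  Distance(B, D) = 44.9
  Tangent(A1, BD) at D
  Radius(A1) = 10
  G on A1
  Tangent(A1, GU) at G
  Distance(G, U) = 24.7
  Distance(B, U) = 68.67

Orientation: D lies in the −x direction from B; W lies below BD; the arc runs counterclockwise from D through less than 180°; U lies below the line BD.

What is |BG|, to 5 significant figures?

55.004

Checks: |WG| = 10.00 ✓; ∠(WG, GU) = 90.00° ✓; |GU| = 24.70 ✓; |BU| = 68.67 ✓.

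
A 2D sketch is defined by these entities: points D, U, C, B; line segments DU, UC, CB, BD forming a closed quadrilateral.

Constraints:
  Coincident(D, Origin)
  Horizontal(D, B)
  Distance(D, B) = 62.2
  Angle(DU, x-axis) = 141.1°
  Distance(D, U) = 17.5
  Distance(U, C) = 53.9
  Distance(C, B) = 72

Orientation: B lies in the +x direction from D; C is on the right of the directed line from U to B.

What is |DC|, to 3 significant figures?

40.5

D is at the origin; DB is horizontal with |DB| = 62.2 and B in +x, so B = (62.2, 0). DU runs at 141.1° with |DU| = 17.5, so U = (-13.6, 11.0). C is determined by |UC| = 53.9 and |CB| = 72.0 together: it lies at the intersection of circle(U, 53.9) and circle(B, 72.0). With |UB| = 76.6, the foot of the radical line on UB is 23.4 from U and the perpendicular offset is √(53.9² − 23.4²) = 48.5. Taking the right-of-UB solution: C = (2.61, -40.4).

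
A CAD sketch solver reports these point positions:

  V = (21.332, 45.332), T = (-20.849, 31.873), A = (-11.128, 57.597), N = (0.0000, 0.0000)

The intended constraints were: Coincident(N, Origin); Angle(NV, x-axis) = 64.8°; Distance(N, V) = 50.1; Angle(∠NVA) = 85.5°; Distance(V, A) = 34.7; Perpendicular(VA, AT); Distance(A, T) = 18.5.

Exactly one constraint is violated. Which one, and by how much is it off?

Distance(A, T) = 18.5 — off by 9.00.

N = (0.00, 0.00) ✓; NV at 64.80° ✓; |NV| = 50.10 ✓; ∠NVA = 85.50° ✓; |VA| = 34.70 ✓; ∠(VA, AT) = 90.00° ✓; |AT| = 27.50 ✗.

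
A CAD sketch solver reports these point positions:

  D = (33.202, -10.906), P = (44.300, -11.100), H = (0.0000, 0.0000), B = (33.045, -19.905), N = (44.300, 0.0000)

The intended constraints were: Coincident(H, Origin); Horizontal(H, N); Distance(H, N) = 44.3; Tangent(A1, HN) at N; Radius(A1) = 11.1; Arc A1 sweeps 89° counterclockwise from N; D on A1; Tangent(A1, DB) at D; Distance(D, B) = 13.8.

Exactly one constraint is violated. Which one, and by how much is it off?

Distance(D, B) = 13.8 — off by 4.80.

H = (0.00, 0.00) ✓; H.y = 0.00, N.y = 0.00 ✓; |HN| = 44.30 ✓; ∠(PN, NH) = 90.00° ✓; |PN| = 11.10 ✓; bearing(P→D) − bearing(P→N) = 89.00° ✓; |PD| = 11.10 ✓; ∠(PD, DB) = 90.00° ✓; |DB| = 9.000 ✗.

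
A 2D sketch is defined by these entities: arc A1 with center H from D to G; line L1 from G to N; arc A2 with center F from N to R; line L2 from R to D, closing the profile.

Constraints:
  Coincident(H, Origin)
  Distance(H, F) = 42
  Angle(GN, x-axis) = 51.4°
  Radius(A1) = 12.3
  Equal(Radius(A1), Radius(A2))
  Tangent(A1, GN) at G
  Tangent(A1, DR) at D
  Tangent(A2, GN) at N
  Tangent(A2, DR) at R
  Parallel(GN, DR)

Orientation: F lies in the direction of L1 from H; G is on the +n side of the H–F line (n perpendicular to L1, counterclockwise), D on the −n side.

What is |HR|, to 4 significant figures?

43.76

Tangency of A1 to both parallel lines with radius 12.3 puts G and D at H ± 12.3·n: G = (-9.613, 7.674), D = (9.613, -7.674). Equal radii place N and R the same way about F: N = F + 12.3·n = (16.59, 40.50), R = F − 12.3·n = (35.82, 25.15). Then |HR| = |R − H| = 43.76.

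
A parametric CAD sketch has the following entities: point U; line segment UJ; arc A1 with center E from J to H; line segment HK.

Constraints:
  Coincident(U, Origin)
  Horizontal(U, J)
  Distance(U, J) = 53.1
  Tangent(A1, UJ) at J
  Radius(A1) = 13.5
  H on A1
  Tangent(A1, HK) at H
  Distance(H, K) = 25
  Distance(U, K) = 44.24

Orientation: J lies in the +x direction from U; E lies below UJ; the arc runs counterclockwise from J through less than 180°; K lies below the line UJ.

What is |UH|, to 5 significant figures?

41.469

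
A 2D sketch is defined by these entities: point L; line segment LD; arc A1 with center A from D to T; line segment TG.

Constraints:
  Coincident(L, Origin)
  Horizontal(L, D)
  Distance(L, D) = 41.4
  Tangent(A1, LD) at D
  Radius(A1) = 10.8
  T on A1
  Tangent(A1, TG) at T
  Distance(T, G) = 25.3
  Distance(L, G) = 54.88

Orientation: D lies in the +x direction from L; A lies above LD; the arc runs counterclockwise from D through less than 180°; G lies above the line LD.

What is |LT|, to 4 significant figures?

53.37

Checks: ∠(AD, DL) = 90.00° ✓; |AT| = 10.80 ✓; ∠(AT, TG) = 90.00° ✓; |TG| = 25.30 ✓; |LG| = 54.88 ✓.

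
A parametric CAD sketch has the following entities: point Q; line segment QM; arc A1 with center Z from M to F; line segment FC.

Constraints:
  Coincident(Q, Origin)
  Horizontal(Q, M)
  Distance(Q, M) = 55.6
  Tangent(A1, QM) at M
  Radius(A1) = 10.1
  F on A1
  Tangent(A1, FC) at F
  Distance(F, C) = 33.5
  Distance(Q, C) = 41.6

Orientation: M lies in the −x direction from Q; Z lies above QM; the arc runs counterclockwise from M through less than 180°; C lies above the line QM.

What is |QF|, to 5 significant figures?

47.641

Q is at the origin; QM is horizontal with |QM| = 55.6 and M on the −x side, so M = (-55.600, 0.0000). The tangent condition forces ZM to be normal to QM, so Z = M + (0, 10.1) = (-55.600, 10.100). Since ZF ⟂ FC (tangency), |ZC| = √(10.1² + 33.5²) = 34.989 regardless of where F sits on A1. So C lies on both circle(Q, 41.6) and circle(Z, 34.989); the above-QM intersection is C = (-27.619, 31.108). F is the foot of the tangent from C: F = (-47.462, 4.1175).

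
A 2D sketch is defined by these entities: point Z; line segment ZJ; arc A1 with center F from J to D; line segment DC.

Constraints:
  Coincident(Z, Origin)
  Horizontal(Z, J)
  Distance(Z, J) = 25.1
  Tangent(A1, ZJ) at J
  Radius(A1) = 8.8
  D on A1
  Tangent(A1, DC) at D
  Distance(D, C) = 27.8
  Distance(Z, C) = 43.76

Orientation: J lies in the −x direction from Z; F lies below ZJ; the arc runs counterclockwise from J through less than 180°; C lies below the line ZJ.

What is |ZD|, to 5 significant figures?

35.380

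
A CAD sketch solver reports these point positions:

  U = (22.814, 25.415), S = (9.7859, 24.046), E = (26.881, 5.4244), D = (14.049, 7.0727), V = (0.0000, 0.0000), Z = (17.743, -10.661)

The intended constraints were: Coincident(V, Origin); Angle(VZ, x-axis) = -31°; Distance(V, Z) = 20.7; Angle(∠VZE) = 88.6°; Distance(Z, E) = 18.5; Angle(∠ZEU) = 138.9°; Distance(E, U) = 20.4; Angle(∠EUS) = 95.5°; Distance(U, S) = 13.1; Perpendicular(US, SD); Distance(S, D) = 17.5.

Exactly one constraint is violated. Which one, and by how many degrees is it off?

Perpendicular(US, SD) — off by 8.10°.

V = (0.00, 0.00) ✓; VZ at -31.00° ✓; |VZ| = 20.70 ✓; ∠VZE = 88.60° ✓; |ZE| = 18.50 ✓; ∠ZEU = 138.9° ✓; |EU| = 20.40 ✓; ∠EUS = 95.50° ✓; |US| = 13.10 ✓; ∠(US, SD) = 98.10° ✗; |SD| = 17.50 ✓.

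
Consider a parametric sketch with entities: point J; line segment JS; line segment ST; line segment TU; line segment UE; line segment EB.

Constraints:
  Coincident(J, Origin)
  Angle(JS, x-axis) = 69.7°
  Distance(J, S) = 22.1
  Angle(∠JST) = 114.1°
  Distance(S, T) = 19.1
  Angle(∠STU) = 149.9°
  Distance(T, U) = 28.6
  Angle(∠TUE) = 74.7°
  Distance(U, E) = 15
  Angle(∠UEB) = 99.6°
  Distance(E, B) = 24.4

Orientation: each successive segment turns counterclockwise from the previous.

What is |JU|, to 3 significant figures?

53.2

∠JST = 114.1° gives ST at 136° from the x-axis; with |ST| = 19.1, T = (-5.98, 34.1). ∠STU = 149.9° gives TU at 166° from the x-axis; with |TU| = 28.6, U = (-33.7, 41.2). Then |JU| = |U − J| = 53.2.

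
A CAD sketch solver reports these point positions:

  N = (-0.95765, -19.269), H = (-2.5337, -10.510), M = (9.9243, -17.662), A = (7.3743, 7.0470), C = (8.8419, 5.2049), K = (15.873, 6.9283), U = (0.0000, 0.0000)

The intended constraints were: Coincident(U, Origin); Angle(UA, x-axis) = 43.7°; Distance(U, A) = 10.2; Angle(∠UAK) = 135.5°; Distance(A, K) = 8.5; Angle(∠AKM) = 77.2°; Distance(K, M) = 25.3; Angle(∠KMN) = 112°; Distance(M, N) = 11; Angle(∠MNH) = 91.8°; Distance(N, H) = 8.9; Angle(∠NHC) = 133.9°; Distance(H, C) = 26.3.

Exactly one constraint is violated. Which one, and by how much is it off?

Distance(H, C) = 26.3 — off by 6.90.

U = (0.00, 0.00) ✓; UA at 43.70° ✓; |UA| = 10.20 ✓; ∠UAK = 135.5° ✓; |AK| = 8.500 ✓; ∠AKM = 77.20° ✓; |KM| = 25.30 ✓; ∠KMN = 112.0° ✓; |MN| = 11.00 ✓; ∠MNH = 91.80° ✓; |NH| = 8.900 ✓; ∠NHC = 133.9° ✓; |HC| = 19.40 ✗.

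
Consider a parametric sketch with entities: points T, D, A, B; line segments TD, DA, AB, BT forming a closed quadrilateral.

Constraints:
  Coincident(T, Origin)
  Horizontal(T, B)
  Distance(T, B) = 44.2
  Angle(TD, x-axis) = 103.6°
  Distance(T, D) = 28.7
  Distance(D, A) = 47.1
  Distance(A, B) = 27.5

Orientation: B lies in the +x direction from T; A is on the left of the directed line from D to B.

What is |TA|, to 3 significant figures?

48.7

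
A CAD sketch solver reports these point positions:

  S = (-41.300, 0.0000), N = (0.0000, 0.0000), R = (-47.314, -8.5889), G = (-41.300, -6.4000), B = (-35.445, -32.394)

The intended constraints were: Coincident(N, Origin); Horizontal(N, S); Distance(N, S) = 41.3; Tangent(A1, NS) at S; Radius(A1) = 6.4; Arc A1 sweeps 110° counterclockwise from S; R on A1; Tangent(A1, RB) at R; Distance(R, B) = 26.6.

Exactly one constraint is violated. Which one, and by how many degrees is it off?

Tangent(A1, RB) at R — off by 6.50°.

N = (0.00, 0.00) ✓; N.y = 0.00, S.y = 0.00 ✓; |NS| = 41.30 ✓; ∠(GS, SN) = 90.00° ✓; |GS| = 6.400 ✓; bearing(G→R) − bearing(G→S) = 110.0° ✓; |GR| = 6.400 ✓; ∠(GR, RB) = 83.50° ✗; |RB| = 26.60 ✓.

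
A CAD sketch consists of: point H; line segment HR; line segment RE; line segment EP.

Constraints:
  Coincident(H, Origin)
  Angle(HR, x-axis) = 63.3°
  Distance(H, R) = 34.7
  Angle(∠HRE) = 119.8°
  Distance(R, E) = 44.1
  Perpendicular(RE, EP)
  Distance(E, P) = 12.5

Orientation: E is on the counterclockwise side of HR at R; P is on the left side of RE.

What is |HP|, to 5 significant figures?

63.823

H is at the origin; HR runs at 63.3° with length 34.7, so R = 34.7·(cos 63.3°, sin 63.3°) = (15.591, 31.000). ∠HRE = 119.8°, so RE runs at 63.3° + (180° − 119.8°) = 123.50° from the x-axis; with |RE| = 44.1, E = R + 44.1·(cos 123.50°, sin 123.50°) = (-8.7491, 67.774). The perpendicularity gives EP at right angles to RE; with |EP| = 12.5 on the left of RE, P = E + 12.5·(-0.83389, -0.55194) = (-19.173, 60.875). Then |HP| = |P − H| = 63.823.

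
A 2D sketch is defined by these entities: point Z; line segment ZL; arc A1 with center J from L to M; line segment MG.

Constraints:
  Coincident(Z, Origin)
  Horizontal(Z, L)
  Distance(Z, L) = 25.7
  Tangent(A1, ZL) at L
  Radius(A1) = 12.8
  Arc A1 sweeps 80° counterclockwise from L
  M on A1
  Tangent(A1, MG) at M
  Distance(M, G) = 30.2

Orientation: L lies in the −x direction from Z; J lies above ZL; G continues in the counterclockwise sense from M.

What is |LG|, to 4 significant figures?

44.09

Z is at the origin; ZL is horizontal with |ZL| = 25.7 and L on the −x side, so L = (-25.70, 0.000). Tangency of A1 to ZL means the radius JL is perpendicular to ZL, so J = L + (0, 12.8) = (-25.70, 12.80). On A1, L sits at bearing -90° from J; an 80° counterclockwise sweep puts M at bearing -10°, so M = J + 12.8·(cos -10°, sin -10°) = (-13.09, 10.58). Tangency of A1 to MG means the radius JM is perpendicular to MG, so MG runs along (−sin -10°, cos -10°); with |MG| = 30.2, G = (-7.850, 40.32). Then |LG| = |G − L| = 44.09.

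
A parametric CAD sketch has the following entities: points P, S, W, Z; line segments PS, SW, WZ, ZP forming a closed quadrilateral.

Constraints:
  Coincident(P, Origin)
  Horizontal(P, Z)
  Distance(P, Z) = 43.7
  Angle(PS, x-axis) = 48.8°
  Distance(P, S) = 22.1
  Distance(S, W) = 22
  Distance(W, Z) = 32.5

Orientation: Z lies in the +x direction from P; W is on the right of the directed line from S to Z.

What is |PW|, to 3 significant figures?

12.7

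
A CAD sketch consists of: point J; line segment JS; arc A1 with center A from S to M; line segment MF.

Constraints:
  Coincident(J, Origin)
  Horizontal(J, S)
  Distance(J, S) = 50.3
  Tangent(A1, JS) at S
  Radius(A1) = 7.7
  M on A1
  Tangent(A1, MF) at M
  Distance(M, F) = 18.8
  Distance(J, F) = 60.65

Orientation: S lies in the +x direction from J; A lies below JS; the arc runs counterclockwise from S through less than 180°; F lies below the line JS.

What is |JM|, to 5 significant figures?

45.393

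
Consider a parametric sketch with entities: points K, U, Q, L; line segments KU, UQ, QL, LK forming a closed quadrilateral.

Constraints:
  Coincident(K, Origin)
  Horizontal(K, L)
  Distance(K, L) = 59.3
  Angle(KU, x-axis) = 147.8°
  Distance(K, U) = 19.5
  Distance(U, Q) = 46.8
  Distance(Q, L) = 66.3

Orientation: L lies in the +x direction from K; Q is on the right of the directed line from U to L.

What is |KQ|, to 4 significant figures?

32.79

Checks: |UQ| = 46.80 ✓; |QL| = 66.30 ✓.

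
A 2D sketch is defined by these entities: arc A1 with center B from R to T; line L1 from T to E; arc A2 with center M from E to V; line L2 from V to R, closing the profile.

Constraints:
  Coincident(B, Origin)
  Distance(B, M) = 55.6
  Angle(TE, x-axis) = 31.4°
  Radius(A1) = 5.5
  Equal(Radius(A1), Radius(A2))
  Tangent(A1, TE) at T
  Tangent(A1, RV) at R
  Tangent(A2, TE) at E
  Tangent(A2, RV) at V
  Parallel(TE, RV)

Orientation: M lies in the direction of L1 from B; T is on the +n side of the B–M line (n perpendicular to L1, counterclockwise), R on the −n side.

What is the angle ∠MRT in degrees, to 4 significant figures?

84.35°

B is at the origin and M lies 55.6 along u from B, so M = 55.6·u = (47.46, 28.97). Tangency of A1 to both parallel lines with radius 5.5 puts T and R at B ± 5.5·n: T = (-2.866, 4.695), R = (2.866, -4.695). Then cos ∠MRT = RM·RT / (|RM||RT|), giving 84.35°.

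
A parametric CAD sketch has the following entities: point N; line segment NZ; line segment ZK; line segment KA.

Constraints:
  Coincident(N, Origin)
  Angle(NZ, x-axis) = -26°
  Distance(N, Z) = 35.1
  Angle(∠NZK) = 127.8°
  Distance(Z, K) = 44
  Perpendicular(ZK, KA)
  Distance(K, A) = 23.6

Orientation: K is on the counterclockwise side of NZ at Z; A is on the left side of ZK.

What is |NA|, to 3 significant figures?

65.6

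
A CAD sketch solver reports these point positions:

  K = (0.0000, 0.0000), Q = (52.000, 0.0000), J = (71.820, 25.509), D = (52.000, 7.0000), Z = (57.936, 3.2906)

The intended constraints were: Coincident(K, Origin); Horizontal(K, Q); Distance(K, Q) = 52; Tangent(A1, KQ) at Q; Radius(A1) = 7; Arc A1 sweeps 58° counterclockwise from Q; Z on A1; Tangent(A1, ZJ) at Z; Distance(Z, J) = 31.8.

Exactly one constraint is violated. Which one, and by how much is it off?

Distance(Z, J) = 31.8 — off by 5.60.

K = (0.00, 0.00) ✓; K.y = 0.00, Q.y = 0.00 ✓; |KQ| = 52.00 ✓; ∠(DQ, QK) = 90.00° ✓; |DQ| = 7.000 ✓; bearing(D→Z) − bearing(D→Q) = 58.00° ✓; |DZ| = 7.000 ✓; ∠(DZ, ZJ) = 90.00° ✓; |ZJ| = 26.20 ✗.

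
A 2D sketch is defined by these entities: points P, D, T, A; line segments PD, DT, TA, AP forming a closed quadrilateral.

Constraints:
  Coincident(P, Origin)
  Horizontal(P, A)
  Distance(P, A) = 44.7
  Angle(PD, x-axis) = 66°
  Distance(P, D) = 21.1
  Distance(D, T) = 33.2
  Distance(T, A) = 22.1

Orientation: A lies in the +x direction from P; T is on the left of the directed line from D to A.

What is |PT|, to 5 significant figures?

47.079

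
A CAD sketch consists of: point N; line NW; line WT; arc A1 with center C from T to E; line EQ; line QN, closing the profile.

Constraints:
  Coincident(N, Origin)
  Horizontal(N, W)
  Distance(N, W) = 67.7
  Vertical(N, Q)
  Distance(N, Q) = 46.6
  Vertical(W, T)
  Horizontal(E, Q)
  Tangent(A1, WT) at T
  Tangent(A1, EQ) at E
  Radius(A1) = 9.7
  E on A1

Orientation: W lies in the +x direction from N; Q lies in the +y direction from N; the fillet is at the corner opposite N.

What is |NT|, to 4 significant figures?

77.10

The virtual corner opposite N is at (67.70, 46.60). Tangency of A1 to WT means the radius CT is perpendicular to WT and A1 meets EQ tangentially, so CE is at right angles to EQ, with radius 9.7, so the center C sits 9.7 in from both sides at C = (58.00, 36.90). That places the tangent points at T = (67.70, 36.90) on WT and E = (58.00, 46.60) on EQ. Then |NT| = |T − N| = 77.10.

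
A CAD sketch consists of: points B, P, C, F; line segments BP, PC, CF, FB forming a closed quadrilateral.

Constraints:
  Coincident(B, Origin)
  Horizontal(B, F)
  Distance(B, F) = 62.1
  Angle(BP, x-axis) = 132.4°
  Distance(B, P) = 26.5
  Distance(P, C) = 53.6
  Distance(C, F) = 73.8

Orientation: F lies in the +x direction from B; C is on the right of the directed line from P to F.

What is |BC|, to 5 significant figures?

32.557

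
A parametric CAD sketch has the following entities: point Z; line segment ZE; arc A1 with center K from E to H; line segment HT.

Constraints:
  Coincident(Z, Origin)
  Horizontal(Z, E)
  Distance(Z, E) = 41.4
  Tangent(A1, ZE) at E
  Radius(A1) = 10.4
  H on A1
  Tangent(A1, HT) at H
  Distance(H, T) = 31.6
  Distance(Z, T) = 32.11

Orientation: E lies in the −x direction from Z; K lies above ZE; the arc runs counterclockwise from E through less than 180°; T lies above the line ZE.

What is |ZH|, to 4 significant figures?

33.43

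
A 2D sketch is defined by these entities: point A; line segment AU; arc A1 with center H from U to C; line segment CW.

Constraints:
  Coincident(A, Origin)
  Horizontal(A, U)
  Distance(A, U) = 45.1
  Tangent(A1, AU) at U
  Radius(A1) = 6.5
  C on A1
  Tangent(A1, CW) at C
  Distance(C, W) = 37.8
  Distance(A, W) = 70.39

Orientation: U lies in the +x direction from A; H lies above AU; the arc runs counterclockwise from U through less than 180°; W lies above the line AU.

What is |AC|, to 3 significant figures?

51.9

Checks: A = (0.00, 0.00) ✓; |HC| = 6.500 ✓; ∠(HC, CW) = 90.00° ✓; |CW| = 37.80 ✓; |AW| = 70.39 ✓.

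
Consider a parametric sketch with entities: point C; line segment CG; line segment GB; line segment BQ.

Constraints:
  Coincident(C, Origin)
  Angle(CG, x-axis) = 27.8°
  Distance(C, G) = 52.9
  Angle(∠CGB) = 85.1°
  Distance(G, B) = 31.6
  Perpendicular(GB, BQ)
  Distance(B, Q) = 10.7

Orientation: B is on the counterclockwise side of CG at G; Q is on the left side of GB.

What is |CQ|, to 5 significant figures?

49.980

C is at the origin; CG runs at 27.8° with length 52.9, so G = 52.9·(cos 27.8°, sin 27.8°) = (46.794, 24.672). ∠CGB = 85.1°, so GB runs at 27.8° + (180° − 85.1°) = 122.70° from the x-axis; with |GB| = 31.6, B = G + 31.6·(cos 122.70°, sin 122.70°) = (29.723, 51.264). GB is perpendicular to BQ; with |BQ| = 10.7 on the left of GB, Q = B + 10.7·(-0.84151, -0.54024) = (20.719, 45.483). Then |CQ| = |Q − C| = 49.980.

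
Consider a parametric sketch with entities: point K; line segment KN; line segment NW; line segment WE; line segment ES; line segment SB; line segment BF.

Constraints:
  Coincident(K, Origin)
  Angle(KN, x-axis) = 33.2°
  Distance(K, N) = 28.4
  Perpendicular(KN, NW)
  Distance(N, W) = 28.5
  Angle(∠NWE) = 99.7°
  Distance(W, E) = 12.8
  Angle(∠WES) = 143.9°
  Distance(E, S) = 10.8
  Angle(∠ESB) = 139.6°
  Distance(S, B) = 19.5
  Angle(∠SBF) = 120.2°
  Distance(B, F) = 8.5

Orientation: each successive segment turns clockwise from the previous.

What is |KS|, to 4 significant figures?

26.57

∠NWE = 99.7° gives WE at -137.1° from the x-axis; with |WE| = 12.8, E = (29.99, -17.01). ∠WES = 143.9° gives ES at -173.2° from the x-axis; with |ES| = 10.8, S = (19.27, -18.29). Then |KS| = |S − K| = 26.57.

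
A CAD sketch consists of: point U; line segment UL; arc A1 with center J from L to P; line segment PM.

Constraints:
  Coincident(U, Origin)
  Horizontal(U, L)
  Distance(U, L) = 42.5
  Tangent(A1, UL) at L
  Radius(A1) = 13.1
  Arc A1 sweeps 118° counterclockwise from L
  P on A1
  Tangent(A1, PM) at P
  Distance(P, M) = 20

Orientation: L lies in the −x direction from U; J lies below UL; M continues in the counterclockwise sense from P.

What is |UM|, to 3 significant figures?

58.0

U is at the origin; U and L share the same y with |UL| = 42.5 and L on the −x side, so L = (-42.5, 0.00). The tangent condition forces JL to be normal to UL, so J = L + (0, -13.1) = (-42.5, -13.1). On A1, L sits at bearing 90° from J; a 118° counterclockwise sweep puts P at bearing 208°, so P = J + 13.1·(cos 208°, sin 208°) = (-54.1, -19.3). The tangent condition forces JP to be normal to PM, so PM runs along (−sin 208°, cos 208°); with |PM| = 20.0, M = (-44.7, -36.9). Then |UM| = |M − U| = 58.0.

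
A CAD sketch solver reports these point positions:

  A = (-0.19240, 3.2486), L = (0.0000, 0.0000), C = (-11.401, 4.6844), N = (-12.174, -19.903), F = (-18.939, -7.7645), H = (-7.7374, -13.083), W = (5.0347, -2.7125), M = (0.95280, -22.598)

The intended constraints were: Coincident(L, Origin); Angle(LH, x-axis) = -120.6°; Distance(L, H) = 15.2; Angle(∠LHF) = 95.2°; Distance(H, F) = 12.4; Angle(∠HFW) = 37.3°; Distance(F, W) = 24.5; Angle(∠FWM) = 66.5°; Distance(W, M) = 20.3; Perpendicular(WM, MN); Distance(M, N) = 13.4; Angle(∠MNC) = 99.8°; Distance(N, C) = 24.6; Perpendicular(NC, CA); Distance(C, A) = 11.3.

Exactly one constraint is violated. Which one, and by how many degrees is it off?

Perpendicular(NC, CA) — off by 5.50°.

L = (0.00, 0.00) ✓; LH at -120.6° ✓; |LH| = 15.20 ✓; ∠LHF = 95.20° ✓; |HF| = 12.40 ✓; ∠HFW = 37.30° ✓; |FW| = 24.50 ✓; ∠FWM = 66.50° ✓; |WM| = 20.30 ✓; ∠(WM, MN) = 90.00° ✓; |MN| = 13.40 ✓; ∠MNC = 99.80° ✓; |NC| = 24.60 ✓; ∠(NC, CA) = 95.50° ✗; |CA| = 11.30 ✓.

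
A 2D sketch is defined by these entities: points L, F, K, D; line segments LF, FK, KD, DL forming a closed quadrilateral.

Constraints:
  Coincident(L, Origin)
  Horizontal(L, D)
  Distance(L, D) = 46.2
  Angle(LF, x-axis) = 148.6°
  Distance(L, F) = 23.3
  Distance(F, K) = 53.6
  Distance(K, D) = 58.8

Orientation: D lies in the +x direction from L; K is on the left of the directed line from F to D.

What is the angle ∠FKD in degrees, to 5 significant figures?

73.261°

Checks: |FK| = 53.60 ✓; |KD| = 58.80 ✓.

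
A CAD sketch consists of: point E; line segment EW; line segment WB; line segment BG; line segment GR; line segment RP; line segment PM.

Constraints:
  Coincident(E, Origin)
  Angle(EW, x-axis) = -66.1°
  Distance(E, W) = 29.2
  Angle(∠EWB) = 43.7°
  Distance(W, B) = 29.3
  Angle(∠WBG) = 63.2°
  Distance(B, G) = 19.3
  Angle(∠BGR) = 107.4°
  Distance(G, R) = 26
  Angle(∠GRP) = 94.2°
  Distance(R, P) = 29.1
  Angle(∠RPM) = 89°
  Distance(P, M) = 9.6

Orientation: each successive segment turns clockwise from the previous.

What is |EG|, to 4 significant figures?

2.991

∠EWB = 43.7° gives WB at 157.6° from the x-axis; with |WB| = 29.3, B = (-15.26, -15.53). ∠WBG = 63.2° gives BG at 40.80° from the x-axis; with |BG| = 19.3, G = (-0.6491, -2.920). Then |EG| = |G − E| = 2.991.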